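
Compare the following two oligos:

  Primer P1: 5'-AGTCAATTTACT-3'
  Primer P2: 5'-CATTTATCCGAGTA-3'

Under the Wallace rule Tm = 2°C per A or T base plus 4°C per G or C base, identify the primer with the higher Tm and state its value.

Primer P1: A+T=9, G+C=3 → Tm = 2(9)+4(3) = 30°C
Primer P2: A+T=9, G+C=5 → Tm = 2(9)+4(5) = 38°C
30°C vs 38°C → primer P2 is higher.

Primer P2, 38°C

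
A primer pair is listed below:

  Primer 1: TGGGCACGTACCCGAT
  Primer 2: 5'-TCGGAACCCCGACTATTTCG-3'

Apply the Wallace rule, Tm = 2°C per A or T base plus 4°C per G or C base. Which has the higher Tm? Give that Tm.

Primer 2, 62°C

Primer 1: A+T=6, G+C=10 → Tm = 2(6)+4(10) = 52°C
Primer 2: A+T=9, G+C=11 → Tm = 2(9)+4(11) = 62°C
52°C vs 62°C → primer 2 is higher.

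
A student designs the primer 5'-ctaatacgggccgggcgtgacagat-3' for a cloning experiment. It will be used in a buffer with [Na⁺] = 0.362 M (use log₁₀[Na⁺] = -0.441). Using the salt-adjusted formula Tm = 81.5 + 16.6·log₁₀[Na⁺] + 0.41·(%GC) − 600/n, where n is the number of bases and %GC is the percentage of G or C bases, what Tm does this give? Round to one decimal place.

Length n = 25. Scanning the sequence gives T=4, G=9, C=6, A=6.
G+C = 15, so %GC = 15/25 × 100 = 60%
Salt term: 16.6 × (-0.441) = -7.321
GC term: 0.41 × 60 = 24.6; length term: −600/25 = −24
Tm = 81.5 + (-7.321) + 24.6 − 24 = 74.779 → 74.8°C

74.8°C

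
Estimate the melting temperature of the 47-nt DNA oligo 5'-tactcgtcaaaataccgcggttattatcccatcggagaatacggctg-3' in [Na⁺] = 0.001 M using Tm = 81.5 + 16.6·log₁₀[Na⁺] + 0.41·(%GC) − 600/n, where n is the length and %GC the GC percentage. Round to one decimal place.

Length n = 47. A=13, T=12, C=12, G=10
G+C = 22, so %GC = 22/47 × 100 = 46.809%
Salt term: 16.6 × (-3) = -49.8
GC term: 0.41 × 46.809 = 19.192; length term: −600/47 = −12.766
Tm = 81.5 + (-49.8) + 19.192 − 12.766 = 38.126 → 38.1°C

38.1°C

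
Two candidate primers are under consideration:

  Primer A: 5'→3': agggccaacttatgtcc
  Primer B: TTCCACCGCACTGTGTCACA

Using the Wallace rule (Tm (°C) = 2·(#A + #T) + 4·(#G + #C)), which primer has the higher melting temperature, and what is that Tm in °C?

Primer B, 62°C

Primer A: A+T=8, G+C=9 → Tm = 2(8)+4(9) = 52°C
Primer B: A+T=9, G+C=11 → Tm = 2(9)+4(11) = 62°C
52°C vs 62°C → primer B is higher.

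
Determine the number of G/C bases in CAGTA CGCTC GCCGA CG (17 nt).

12

Counting bases: C=7, G=5, T=2, A=3
Total G or C: 5 + 7 = 12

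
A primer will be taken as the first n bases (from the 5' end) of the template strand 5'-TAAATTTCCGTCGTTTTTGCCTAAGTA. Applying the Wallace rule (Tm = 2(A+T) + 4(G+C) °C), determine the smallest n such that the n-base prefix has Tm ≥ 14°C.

n = 7

First 6 bases: TAAATT → Tm = 12°C (< 14°C)
First 7 bases: TAAATTT → Tm = 14°C (≥ 14°C)
Each additional base adds 2°C (A/T) or 4°C (G/C), so Tm is non-decreasing in n; n = 7 is the first length to reach 14°C.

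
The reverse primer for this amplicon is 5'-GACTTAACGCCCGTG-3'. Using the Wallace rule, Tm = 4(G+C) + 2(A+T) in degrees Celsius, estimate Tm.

Base counts: T=3, G=4, A=3, C=5
A+T = 6, G+C = 9
Tm = 2(6) + 4(9) = 12 + 36 = 48°C

48°C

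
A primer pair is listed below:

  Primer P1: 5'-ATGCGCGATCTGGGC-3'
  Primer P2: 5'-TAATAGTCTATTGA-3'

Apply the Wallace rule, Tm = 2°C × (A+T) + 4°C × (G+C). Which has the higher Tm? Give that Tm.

Primer P1, 50°C

Primer P1: A+T=5, G+C=10 → Tm = 2(5)+4(10) = 50°C
Primer P2: A+T=11, G+C=3 → Tm = 2(11)+4(3) = 34°C
50°C vs 34°C → primer P1 is higher.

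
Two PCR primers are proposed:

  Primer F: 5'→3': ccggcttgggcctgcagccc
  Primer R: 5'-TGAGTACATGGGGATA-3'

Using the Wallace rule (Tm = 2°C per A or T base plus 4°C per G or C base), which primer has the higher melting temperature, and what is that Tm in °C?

Primer F, 72°C

Primer F: A+T=4, G+C=16 → Tm = 2(4)+4(16) = 72°C
Primer R: A+T=9, G+C=7 → Tm = 2(9)+4(7) = 46°C
72°C vs 46°C → primer F is higher.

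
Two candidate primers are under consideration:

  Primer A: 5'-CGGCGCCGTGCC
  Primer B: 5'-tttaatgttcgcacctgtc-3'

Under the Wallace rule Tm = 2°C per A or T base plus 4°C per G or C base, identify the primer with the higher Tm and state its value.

Primer A: A+T=1, G+C=11 → Tm = 2(1)+4(11) = 46°C
Primer B: A+T=11, G+C=8 → Tm = 2(11)+4(8) = 54°C
46°C vs 54°C → primer B is higher.

Primer B, 54°C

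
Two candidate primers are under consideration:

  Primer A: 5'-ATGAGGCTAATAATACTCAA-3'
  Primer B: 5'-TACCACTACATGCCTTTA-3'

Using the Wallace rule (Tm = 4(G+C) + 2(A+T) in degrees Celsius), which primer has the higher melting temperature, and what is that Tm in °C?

Primer A, 52°C

Primer A: A+T=14, G+C=6 → Tm = 2(14)+4(6) = 52°C
Primer B: A+T=11, G+C=7 → Tm = 2(11)+4(7) = 50°C
52°C vs 50°C → primer A is higher.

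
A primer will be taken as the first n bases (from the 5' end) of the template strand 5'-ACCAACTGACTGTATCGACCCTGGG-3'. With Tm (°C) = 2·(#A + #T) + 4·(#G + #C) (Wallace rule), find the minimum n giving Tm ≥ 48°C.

n = 17

First 16 bases: ACCAACTGACTGTATC → Tm = 46°C (< 48°C)
First 17 bases: ACCAACTGACTGTATCG → Tm = 50°C (≥ 48°C)
Since every base adds ≥2°C, Tm only increases with n, so the threshold is first crossed at n = 17.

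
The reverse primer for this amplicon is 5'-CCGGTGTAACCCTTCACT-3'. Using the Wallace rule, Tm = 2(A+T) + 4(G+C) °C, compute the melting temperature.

56°C

Counting bases: C=7, G=3, A=3, T=5
A+T = 8, G+C = 10
Tm = 2(8) + 4(10) = 16 + 40 = 56°C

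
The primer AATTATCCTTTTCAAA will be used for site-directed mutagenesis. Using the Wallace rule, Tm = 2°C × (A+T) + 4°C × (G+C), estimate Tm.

38°C

Counting bases: G=0, A=6, T=7, C=3
So N_AT = 13 and N_GC = 3.
Tm = 2(13) + 4(3) = 26 + 12 = 38°C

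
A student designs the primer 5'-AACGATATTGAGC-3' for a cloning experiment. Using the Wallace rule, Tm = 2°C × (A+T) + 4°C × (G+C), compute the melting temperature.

Scanning the sequence gives A=5, G=3, C=2, T=3.
AT pairs contribute 8, GC pairs contribute 5.
Tm = 2×8 + 4×5 = 36°C

36°C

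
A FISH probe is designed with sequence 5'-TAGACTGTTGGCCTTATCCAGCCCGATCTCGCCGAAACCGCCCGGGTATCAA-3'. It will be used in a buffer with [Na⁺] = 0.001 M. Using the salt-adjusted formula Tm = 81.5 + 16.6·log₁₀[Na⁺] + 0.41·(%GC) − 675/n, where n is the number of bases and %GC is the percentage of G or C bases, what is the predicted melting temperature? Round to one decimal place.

42.4°C

Length n = 52. G=12, C=18, T=11, A=11
G+C = 30, so %GC = 30/52 × 100 = 57.692%
Salt term: 16.6 × (-3) = -49.8
GC term: 0.41 × 57.692 = 23.654; length term: −675/52 = −12.981
Tm = 81.5 + (-49.8) + 23.654 − 12.981 = 42.373 → 42.4°C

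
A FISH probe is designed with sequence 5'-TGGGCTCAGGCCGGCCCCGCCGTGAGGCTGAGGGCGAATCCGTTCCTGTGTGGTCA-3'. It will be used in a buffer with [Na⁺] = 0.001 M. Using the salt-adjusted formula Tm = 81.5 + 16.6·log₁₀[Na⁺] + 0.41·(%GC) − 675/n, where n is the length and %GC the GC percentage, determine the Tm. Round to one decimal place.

48.2°C

Length n = 56. C=17, T=11, G=22, A=6
G+C = 39, so %GC = 39/56 × 100 = 69.643%
Salt term: 16.6 × (-3) = -49.8
GC term: 0.41 × 69.643 = 28.554; length term: −675/56 = −12.054
Tm = 81.5 + (-49.8) + 28.554 − 12.054 = 48.2 → 48.2°C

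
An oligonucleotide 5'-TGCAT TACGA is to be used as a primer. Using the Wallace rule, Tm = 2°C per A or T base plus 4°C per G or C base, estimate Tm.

28°C

Base counts: A=3, T=3, G=2, C=2
So N_AT = 6 and N_GC = 4.
Tm = 4·4 + 2·6 = 16 + 12 = 28°C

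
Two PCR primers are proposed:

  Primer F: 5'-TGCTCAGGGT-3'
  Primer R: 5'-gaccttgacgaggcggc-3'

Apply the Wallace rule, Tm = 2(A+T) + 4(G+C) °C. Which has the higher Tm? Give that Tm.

Primer F: A+T=4, G+C=6 → Tm = 2(4)+4(6) = 32°C
Primer R: A+T=5, G+C=12 → Tm = 2(5)+4(12) = 58°C
32°C vs 58°C → primer R is higher.

Primer R, 58°C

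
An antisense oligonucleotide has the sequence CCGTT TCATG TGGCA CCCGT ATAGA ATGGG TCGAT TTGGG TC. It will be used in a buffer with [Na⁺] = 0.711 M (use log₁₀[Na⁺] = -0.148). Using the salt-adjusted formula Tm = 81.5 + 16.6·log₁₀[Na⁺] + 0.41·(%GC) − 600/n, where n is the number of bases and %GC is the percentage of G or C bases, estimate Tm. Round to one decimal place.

86.2°C

Length n = 42. Base counts: T=13, C=9, A=7, G=13
G+C = 22, so %GC = 22/42 × 100 = 52.381%
Salt term: 16.6 × (-0.148) = -2.457
GC term: 0.41 × 52.381 = 21.476; length term: −600/42 = −14.286
Tm = 81.5 + (-2.457) + 21.476 − 14.286 = 86.233 → 86.2°C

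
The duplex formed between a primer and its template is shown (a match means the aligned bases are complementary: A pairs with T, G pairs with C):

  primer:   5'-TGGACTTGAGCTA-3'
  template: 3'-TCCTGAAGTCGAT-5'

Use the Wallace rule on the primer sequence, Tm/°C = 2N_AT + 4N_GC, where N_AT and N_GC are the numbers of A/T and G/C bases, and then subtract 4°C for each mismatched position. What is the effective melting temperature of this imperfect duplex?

30°C

Primer base counts: A=3, T=4, G=4, C=2 → A+T=7, G+C=6
Perfect-match Tm = 2(7) + 4(6) = 14 + 24 = 38°C
Mismatches (positions where the bases are not complementary): 2 (at positions 1, 8)
Effective Tm = 38 − 2×4 = 38 − 8 = 30°C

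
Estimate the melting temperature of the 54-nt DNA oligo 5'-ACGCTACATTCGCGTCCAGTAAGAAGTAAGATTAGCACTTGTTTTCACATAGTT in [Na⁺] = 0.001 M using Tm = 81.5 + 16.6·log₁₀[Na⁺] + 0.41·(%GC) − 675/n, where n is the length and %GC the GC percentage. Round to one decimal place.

35.1°C

Length n = 54. G=10, A=16, C=11, T=17
G+C = 21, so %GC = 21/54 × 100 = 38.889%
Salt term: 16.6 × (-3) = -49.8
GC term: 0.41 × 38.889 = 15.944; length term: −675/54 = −12.5
Tm = 81.5 + (-49.8) + 15.944 − 12.5 = 35.144 → 35.1°C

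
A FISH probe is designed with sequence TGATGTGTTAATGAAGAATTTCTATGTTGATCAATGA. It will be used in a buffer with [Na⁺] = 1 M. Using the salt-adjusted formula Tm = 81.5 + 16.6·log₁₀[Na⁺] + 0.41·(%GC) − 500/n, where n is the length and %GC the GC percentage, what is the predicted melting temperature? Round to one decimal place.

Length n = 37. Counting bases: C=2, A=12, G=8, T=15
G+C = 10, so %GC = 10/37 × 100 = 27.027%
Salt term: 16.6 × (0) = 0
GC term: 0.41 × 27.027 = 11.081; length term: −500/37 = −13.514
Tm = 81.5 + (0) + 11.081 − 13.514 = 79.067 → 79.1°C

79.1°C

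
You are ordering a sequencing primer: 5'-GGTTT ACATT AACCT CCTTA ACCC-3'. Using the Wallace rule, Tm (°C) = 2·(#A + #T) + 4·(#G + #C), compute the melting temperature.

Base counts: C=8, A=6, T=8, G=2
AT pairs contribute 14, GC pairs contribute 10.
Tm = 4·10 + 2·14 = 40 + 28 = 68°C

68°C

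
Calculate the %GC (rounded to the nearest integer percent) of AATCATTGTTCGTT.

Base counts: G=2, A=3, C=2, T=7
G+C = 2 + 2 = 4 out of 14 bases
%GC = 4/14 × 100 = 28.57% ≈ 29%

29%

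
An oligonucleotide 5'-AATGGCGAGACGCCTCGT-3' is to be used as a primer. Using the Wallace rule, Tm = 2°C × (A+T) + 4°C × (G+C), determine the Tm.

T=3, A=4, G=6, C=5
AT pairs contribute 7, GC pairs contribute 11.
Tm = 4·11 + 2·7 = 44 + 14 = 58°C

58°C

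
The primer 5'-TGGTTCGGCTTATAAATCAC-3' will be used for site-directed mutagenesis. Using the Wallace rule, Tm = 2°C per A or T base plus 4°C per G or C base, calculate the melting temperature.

C=4, G=4, T=7, A=5
AT pairs contribute 12, GC pairs contribute 8.
Tm = 2×12 + 4×8 = 56°C

56°C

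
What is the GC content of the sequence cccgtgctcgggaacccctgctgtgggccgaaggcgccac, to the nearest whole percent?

Base counts: C=16, G=14, A=5, T=5
G+C = 14 + 16 = 30 out of 40 bases
%GC = 30/40 × 100 = 75% ≈ 75%

75%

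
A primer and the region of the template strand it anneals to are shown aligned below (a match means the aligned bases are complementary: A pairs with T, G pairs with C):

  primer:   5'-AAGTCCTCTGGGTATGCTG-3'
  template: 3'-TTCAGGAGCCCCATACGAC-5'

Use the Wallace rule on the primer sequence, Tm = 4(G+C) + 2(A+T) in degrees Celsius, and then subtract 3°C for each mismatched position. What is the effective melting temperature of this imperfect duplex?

Primer base counts: A=3, T=6, G=6, C=4 → A+T=9, G+C=10
Perfect-match Tm = 2(9) + 4(10) = 18 + 40 = 58°C
Mismatches (positions where the bases are not complementary): 1 (at position 9)
Effective Tm = 58 − 1×3 = 58 − 3 = 55°C

55°C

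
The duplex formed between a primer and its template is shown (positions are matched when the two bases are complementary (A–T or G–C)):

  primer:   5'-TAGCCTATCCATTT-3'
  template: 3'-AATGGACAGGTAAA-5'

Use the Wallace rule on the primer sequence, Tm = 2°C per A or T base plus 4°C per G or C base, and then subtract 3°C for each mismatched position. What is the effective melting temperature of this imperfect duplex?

Primer base counts: A=3, T=6, G=1, C=4 → A+T=9, G+C=5
Perfect-match Tm = 2(9) + 4(5) = 18 + 20 = 38°C
Mismatches (positions where the bases are not complementary): 3 (at positions 2, 3, 7)
Effective Tm = 38 − 3×3 = 38 − 9 = 29°C

29°C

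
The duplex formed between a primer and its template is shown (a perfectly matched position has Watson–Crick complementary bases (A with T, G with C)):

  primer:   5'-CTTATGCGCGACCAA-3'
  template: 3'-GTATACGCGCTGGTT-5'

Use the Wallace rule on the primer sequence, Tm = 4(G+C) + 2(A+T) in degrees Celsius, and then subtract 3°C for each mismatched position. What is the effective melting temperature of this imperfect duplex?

43°C

Primer base counts: A=4, T=3, G=3, C=5 → A+T=7, G+C=8
Perfect-match Tm = 2(7) + 4(8) = 14 + 32 = 46°C
Mismatches (positions where the bases are not complementary): 1 (at position 2)
Effective Tm = 46 − 1×3 = 46 − 3 = 43°C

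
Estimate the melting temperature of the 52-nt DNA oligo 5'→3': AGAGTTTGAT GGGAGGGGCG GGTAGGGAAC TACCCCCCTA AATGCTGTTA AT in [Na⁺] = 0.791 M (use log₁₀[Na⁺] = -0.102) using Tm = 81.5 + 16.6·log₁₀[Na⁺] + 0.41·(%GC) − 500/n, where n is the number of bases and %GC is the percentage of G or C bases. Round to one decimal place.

91.5°C

Length n = 52. A=13, T=12, C=9, G=18
G+C = 27, so %GC = 27/52 × 100 = 51.923%
Salt term: 16.6 × (-0.102) = -1.693
GC term: 0.41 × 51.923 = 21.288; length term: −500/52 = −9.615
Tm = 81.5 + (-1.693) + 21.288 − 9.615 = 91.48 → 91.5°C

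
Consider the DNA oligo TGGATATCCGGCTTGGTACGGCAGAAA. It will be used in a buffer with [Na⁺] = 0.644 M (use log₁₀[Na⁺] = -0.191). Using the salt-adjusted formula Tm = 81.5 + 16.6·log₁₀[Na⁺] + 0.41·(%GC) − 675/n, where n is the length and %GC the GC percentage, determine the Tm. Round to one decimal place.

74.6°C

Length n = 27. Base counts: C=5, T=6, A=7, G=9
G+C = 14, so %GC = 14/27 × 100 = 51.852%
Salt term: 16.6 × (-0.191) = -3.171
GC term: 0.41 × 51.852 = 21.259; length term: −675/27 = −25
Tm = 81.5 + (-3.171) + 21.259 − 25 = 74.588 → 74.6°C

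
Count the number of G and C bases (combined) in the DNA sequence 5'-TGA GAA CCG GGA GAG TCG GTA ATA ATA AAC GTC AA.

15

T=6, C=5, A=14, G=10
Total G or C: 10 + 5 = 15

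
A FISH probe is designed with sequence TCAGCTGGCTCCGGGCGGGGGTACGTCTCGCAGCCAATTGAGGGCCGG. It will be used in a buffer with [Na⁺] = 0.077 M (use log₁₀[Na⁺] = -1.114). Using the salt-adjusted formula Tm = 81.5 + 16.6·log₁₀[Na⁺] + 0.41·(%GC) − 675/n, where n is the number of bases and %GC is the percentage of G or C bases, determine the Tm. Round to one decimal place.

78.0°C

Length n = 48. C=14, T=8, A=6, G=20
G+C = 34, so %GC = 34/48 × 100 = 70.833%
Salt term: 16.6 × (-1.114) = -18.492
GC term: 0.41 × 70.833 = 29.042; length term: −675/48 = −14.062
Tm = 81.5 + (-18.492) + 29.042 − 14.062 = 77.988 → 78.0°C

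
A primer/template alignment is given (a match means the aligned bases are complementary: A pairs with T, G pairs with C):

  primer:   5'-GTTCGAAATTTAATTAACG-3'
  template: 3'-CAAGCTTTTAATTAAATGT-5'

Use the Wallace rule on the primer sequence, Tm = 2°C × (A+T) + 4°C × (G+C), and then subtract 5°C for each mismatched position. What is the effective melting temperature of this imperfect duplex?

33°C

Primer base counts: A=7, T=7, G=3, C=2 → A+T=14, G+C=5
Perfect-match Tm = 2(14) + 4(5) = 28 + 20 = 48°C
Mismatches (positions where the bases are not complementary): 3 (at positions 9, 16, 19)
Effective Tm = 48 − 3×5 = 48 − 15 = 33°C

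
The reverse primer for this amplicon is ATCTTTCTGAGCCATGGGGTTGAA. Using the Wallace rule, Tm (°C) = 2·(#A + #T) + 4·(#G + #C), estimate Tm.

70°C

Counting bases: G=7, T=8, A=5, C=4
AT pairs contribute 13, GC pairs contribute 11.
Tm = 2(13) + 4(11) = 26 + 44 = 70°C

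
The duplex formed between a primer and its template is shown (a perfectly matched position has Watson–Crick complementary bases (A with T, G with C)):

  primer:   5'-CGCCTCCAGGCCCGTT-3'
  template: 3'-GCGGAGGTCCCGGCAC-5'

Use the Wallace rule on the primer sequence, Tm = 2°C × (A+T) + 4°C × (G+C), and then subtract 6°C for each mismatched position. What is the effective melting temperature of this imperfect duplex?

Primer base counts: A=1, T=3, G=4, C=8 → A+T=4, G+C=12
Perfect-match Tm = 2(4) + 4(12) = 8 + 48 = 56°C
Mismatches (positions where the bases are not complementary): 2 (at positions 11, 16)
Effective Tm = 56 − 2×6 = 56 − 12 = 44°C

44°C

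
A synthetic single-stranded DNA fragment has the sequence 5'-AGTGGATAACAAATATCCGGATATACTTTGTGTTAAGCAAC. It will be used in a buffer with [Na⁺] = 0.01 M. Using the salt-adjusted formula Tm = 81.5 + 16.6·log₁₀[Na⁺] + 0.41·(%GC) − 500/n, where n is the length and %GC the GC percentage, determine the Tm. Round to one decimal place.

Length n = 41. Scanning the sequence gives A=15, C=6, T=12, G=8.
G+C = 14, so %GC = 14/41 × 100 = 34.146%
Salt term: 16.6 × (-2) = -33.2
GC term: 0.41 × 34.146 = 14; length term: −500/41 = −12.195
Tm = 81.5 + (-33.2) + 14 − 12.195 = 50.105 → 50.1°C

50.1°C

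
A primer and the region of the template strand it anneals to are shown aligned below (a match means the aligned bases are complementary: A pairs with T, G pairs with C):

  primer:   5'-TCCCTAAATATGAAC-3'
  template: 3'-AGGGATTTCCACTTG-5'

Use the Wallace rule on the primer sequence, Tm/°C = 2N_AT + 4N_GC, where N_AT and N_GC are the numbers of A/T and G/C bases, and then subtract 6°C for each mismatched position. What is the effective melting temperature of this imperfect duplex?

28°C

Primer base counts: A=6, T=4, G=1, C=4 → A+T=10, G+C=5
Perfect-match Tm = 2(10) + 4(5) = 20 + 20 = 40°C
Mismatches (positions where the bases are not complementary): 2 (at positions 9, 10)
Effective Tm = 40 − 2×6 = 40 − 12 = 28°C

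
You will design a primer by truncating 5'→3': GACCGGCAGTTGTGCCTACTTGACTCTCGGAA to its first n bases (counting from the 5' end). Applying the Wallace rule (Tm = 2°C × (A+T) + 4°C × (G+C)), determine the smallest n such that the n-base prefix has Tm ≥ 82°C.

First 25 bases: GACCGGCAGTTGTGCCTACTTGACT → Tm = 78°C (< 82°C)
First 26 bases: GACCGGCAGTTGTGCCTACTTGACTC → Tm = 82°C (≥ 82°C)
Each additional base adds 2°C (A/T) or 4°C (G/C), so Tm is non-decreasing in n; n = 26 is the first length to reach 82°C.

n = 26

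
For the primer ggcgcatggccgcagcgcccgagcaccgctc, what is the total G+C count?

A=4, C=14, T=2, G=11
G+C = 11 + 14 = 25

25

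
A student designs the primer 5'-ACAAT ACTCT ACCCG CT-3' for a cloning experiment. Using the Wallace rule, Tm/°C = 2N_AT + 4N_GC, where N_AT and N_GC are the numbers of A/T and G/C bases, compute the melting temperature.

Counting bases: T=4, G=1, C=7, A=5
So N_AT = 9 and N_GC = 8.
Tm = 4·8 + 2·9 = 32 + 18 = 50°C

50°C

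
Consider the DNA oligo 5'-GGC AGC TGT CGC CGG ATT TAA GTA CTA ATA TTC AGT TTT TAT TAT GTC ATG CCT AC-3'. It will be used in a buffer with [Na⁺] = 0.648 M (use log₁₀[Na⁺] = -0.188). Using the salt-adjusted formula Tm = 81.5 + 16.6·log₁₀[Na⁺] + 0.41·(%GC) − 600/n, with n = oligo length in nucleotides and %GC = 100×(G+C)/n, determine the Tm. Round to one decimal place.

Length n = 56. Base counts: A=13, T=21, C=11, G=11
G+C = 22, so %GC = 22/56 × 100 = 39.286%
Salt term: 16.6 × (-0.188) = -3.121
GC term: 0.41 × 39.286 = 16.107; length term: −600/56 = −10.714
Tm = 81.5 + (-3.121) + 16.107 − 10.714 = 83.772 → 83.8°C

83.8°C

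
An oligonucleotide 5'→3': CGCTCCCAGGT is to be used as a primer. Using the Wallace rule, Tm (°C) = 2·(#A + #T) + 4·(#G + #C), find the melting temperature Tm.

Base counts: A=1, T=2, G=3, C=5
So N_AT = 3 and N_GC = 8.
Tm = 4·8 + 2·3 = 32 + 6 = 38°C

38°C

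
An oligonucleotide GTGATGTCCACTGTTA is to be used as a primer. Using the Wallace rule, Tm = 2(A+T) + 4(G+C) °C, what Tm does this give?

Scanning the sequence gives T=6, A=3, C=3, G=4.
So N_AT = 9 and N_GC = 7.
Tm = 2×9 + 4×7 = 46°C

46°C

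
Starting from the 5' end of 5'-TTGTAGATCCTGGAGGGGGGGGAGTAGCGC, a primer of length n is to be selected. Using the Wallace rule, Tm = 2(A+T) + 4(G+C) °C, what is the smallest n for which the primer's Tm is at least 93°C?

n = 29

First 28 bases: TTGTAGATCCTGGAGGGGGGGGAGTAGC → Tm = 90°C (< 93°C)
First 29 bases: TTGTAGATCCTGGAGGGGGGGGAGTAGCG → Tm = 94°C (≥ 93°C)
Each additional base adds 2°C (A/T) or 4°C (G/C), so Tm is non-decreasing in n; n = 29 is the first length to reach 93°C.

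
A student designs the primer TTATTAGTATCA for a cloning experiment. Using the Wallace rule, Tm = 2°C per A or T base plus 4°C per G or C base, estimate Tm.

Base counts: C=1, A=4, G=1, T=6
AT pairs contribute 10, GC pairs contribute 2.
Tm = 2×10 + 4×2 = 28°C

28°C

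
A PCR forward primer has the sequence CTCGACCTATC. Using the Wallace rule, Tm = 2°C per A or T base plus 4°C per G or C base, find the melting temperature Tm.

Base counts: C=5, A=2, T=3, G=1
So N_AT = 5 and N_GC = 6.
Tm = 4·6 + 2·5 = 24 + 10 = 34°C

34°C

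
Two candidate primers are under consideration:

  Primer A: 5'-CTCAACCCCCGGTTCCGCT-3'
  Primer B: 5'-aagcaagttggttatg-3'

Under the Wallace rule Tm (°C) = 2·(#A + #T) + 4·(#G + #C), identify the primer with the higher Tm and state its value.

Primer A, 64°C

Primer A: A+T=6, G+C=13 → Tm = 2(6)+4(13) = 64°C
Primer B: A+T=10, G+C=6 → Tm = 2(10)+4(6) = 44°C
64°C vs 44°C → primer A is higher.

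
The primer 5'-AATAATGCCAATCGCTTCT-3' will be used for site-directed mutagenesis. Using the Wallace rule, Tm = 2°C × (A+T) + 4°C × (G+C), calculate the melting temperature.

52°C

Scanning the sequence gives C=5, G=2, T=6, A=6.
AT pairs contribute 12, GC pairs contribute 7.
Tm = 4·7 + 2·12 = 28 + 24 = 52°C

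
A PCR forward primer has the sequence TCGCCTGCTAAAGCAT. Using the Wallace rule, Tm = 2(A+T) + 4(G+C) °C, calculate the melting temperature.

Base counts: G=3, A=4, T=4, C=5
AT pairs contribute 8, GC pairs contribute 8.
Tm = 2(8) + 4(8) = 16 + 32 = 48°C

48°C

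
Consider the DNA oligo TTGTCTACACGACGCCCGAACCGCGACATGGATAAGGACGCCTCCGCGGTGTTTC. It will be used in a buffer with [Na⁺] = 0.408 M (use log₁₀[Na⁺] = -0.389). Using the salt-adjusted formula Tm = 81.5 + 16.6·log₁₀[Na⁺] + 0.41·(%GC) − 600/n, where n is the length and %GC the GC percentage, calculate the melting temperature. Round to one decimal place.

88.7°C

Length n = 55. Base counts: C=18, G=15, A=11, T=11
G+C = 33, so %GC = 33/55 × 100 = 60%
Salt term: 16.6 × (-0.389) = -6.457
GC term: 0.41 × 60 = 24.6; length term: −600/55 = −10.909
Tm = 81.5 + (-6.457) + 24.6 − 10.909 = 88.734 → 88.7°C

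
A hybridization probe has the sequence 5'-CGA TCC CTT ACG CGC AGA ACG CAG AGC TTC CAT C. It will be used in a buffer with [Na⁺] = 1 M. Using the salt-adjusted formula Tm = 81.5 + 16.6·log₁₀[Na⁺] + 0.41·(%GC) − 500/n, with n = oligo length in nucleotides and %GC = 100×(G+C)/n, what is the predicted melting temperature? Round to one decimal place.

90.9°C

Length n = 34. G=7, C=13, A=8, T=6
G+C = 20, so %GC = 20/34 × 100 = 58.824%
Salt term: 16.6 × (0) = 0
GC term: 0.41 × 58.824 = 24.118; length term: −500/34 = −14.706
Tm = 81.5 + (0) + 24.118 − 14.706 = 90.912 → 90.9°C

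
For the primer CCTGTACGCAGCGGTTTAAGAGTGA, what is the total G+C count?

13

Base counts: A=6, C=5, G=8, T=6
G+C = 8 + 5 = 13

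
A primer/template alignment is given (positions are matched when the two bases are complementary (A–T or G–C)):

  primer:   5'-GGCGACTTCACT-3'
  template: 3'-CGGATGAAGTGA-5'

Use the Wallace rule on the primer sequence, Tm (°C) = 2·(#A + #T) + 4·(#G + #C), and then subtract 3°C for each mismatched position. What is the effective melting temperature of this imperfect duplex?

32°C

Primer base counts: A=2, T=3, G=3, C=4 → A+T=5, G+C=7
Perfect-match Tm = 2(5) + 4(7) = 10 + 28 = 38°C
Mismatches (positions where the bases are not complementary): 2 (at positions 2, 4)
Effective Tm = 38 − 2×3 = 38 − 6 = 32°C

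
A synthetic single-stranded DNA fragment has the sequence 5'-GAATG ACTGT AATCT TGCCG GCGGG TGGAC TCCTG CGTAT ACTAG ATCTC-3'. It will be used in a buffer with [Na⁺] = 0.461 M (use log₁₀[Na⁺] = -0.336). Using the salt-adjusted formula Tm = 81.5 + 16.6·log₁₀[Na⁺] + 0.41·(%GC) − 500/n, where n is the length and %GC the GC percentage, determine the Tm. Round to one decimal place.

87.2°C

Length n = 50. Base counts: C=12, A=10, T=14, G=14
G+C = 26, so %GC = 26/50 × 100 = 52%
Salt term: 16.6 × (-0.336) = -5.578
GC term: 0.41 × 52 = 21.32; length term: −500/50 = −10
Tm = 81.5 + (-5.578) + 21.32 − 10 = 87.242 → 87.2°C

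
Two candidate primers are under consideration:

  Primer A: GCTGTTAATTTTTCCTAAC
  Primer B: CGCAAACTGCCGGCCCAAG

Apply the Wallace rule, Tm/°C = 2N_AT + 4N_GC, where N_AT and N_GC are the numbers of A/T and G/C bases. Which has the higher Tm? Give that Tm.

Primer B, 64°C

Primer A: A+T=13, G+C=6 → Tm = 2(13)+4(6) = 50°C
Primer B: A+T=6, G+C=13 → Tm = 2(6)+4(13) = 64°C
50°C vs 64°C → primer B is higher.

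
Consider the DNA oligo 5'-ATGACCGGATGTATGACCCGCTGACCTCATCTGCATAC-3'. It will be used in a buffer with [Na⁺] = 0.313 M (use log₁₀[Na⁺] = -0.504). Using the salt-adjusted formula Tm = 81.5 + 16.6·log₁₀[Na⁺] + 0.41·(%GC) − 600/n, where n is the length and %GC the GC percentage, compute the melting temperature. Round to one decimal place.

Length n = 38. G=8, A=9, C=12, T=9
G+C = 20, so %GC = 20/38 × 100 = 52.632%
Salt term: 16.6 × (-0.504) = -8.366
GC term: 0.41 × 52.632 = 21.579; length term: −600/38 = −15.789
Tm = 81.5 + (-8.366) + 21.579 − 15.789 = 78.924 → 78.9°C

78.9°C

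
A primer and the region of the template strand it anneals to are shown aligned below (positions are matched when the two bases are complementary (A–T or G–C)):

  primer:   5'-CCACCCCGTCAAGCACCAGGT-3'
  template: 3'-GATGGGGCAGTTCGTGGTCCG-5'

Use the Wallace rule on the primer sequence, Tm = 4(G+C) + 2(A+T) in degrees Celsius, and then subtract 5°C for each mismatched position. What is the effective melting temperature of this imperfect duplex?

60°C

Primer base counts: A=5, T=2, G=4, C=10 → A+T=7, G+C=14
Perfect-match Tm = 2(7) + 4(14) = 14 + 56 = 70°C
Mismatches (positions where the bases are not complementary): 2 (at positions 2, 21)
Effective Tm = 70 − 2×5 = 70 − 10 = 60°C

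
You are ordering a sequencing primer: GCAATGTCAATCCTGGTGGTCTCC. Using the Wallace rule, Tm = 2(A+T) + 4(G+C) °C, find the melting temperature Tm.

74°C

C=7, T=7, G=6, A=4
A+T = 11, G+C = 13
Tm = 4·13 + 2·11 = 52 + 22 = 74°C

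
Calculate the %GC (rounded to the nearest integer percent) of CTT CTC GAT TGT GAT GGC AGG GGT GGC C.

61%

T=8, C=6, G=11, A=3
G+C = 11 + 6 = 17 out of 28 bases
%GC = 17/28 × 100 = 60.71% ≈ 61%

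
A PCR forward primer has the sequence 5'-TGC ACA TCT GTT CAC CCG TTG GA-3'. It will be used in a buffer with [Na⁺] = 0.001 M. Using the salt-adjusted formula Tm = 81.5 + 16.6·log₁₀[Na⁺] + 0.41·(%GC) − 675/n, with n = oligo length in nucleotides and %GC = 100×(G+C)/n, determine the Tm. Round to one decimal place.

Length n = 23. A=4, C=7, G=5, T=7
G+C = 12, so %GC = 12/23 × 100 = 52.174%
Salt term: 16.6 × (-3) = -49.8
GC term: 0.41 × 52.174 = 21.391; length term: −675/23 = −29.348
Tm = 81.5 + (-49.8) + 21.391 − 29.348 = 23.743 → 23.7°C

23.7°C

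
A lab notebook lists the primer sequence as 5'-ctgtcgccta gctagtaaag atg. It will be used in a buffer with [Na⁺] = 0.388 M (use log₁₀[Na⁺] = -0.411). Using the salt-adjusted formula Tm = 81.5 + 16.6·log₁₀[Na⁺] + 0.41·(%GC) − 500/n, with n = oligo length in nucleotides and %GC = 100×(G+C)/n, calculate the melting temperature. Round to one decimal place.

72.5°C

Length n = 23. Counting bases: G=6, A=6, C=5, T=6
G+C = 11, so %GC = 11/23 × 100 = 47.826%
Salt term: 16.6 × (-0.411) = -6.823
GC term: 0.41 × 47.826 = 19.609; length term: −500/23 = −21.739
Tm = 81.5 + (-6.823) + 19.609 − 21.739 = 72.547 → 72.5°C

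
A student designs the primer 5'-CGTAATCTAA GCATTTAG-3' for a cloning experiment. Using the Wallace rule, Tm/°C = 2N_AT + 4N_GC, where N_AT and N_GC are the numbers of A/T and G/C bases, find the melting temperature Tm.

Base counts: G=3, T=6, A=6, C=3
A+T = 12, G+C = 6
Tm = 2×12 + 4×6 = 48°C

48°C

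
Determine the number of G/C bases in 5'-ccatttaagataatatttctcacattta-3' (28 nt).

6

Scanning the sequence gives T=12, G=1, C=5, A=10.
Total G or C: 1 + 5 = 6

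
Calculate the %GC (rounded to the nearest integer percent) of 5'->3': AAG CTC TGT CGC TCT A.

T=5, A=3, C=5, G=3
G+C = 3 + 5 = 8 out of 16 bases
%GC = 8/16 × 100 = 50% ≈ 50%

50%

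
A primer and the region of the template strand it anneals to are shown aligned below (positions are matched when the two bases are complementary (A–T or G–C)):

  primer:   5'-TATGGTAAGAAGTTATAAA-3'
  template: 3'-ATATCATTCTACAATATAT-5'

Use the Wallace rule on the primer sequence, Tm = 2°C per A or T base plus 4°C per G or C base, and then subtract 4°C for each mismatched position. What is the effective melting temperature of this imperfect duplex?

34°C

Primer base counts: A=9, T=6, G=4, C=0 → A+T=15, G+C=4
Perfect-match Tm = 2(15) + 4(4) = 30 + 16 = 46°C
Mismatches (positions where the bases are not complementary): 3 (at positions 4, 11, 18)
Effective Tm = 46 − 3×4 = 46 − 12 = 34°C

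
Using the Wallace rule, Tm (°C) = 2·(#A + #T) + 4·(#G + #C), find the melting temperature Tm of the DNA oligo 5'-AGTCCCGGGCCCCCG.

T=1, C=8, A=1, G=5
So N_AT = 2 and N_GC = 13.
Tm = 2(2) + 4(13) = 4 + 52 = 56°C

56°C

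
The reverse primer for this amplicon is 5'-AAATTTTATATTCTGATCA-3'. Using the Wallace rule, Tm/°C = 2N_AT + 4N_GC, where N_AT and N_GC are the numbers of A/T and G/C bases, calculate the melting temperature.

44°C

Counting bases: G=1, T=9, A=7, C=2
So N_AT = 16 and N_GC = 3.
Tm = 2(16) + 4(3) = 32 + 12 = 44°C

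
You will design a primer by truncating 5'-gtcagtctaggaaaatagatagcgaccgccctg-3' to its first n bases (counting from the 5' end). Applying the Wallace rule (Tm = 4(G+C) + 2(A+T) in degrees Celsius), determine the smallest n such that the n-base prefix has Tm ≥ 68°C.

First 23 bases: GTCAGTCTAGGAAAATAGATAGC → Tm = 64°C (< 68°C)
First 24 bases: GTCAGTCTAGGAAAATAGATAGCG → Tm = 68°C (≥ 68°C)
Each additional base adds 2°C (A/T) or 4°C (G/C), so Tm is non-decreasing in n; n = 24 is the first length to reach 68°C.

n = 24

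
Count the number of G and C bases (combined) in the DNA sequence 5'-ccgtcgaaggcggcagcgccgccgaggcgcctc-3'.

Base counts: A=4, G=13, C=14, T=2
Total G or C: 13 + 14 = 27

27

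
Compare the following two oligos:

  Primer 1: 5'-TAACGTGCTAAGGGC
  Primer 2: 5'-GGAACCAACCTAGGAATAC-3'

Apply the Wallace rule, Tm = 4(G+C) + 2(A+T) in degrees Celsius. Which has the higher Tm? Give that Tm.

Primer 1: A+T=7, G+C=8 → Tm = 2(7)+4(8) = 46°C
Primer 2: A+T=10, G+C=9 → Tm = 2(10)+4(9) = 56°C
46°C vs 56°C → primer 2 is higher.

Primer 2, 56°C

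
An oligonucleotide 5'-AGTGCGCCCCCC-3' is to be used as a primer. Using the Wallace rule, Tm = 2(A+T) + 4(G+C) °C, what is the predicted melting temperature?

44°C

Scanning the sequence gives G=3, T=1, C=7, A=1.
A+T = 2, G+C = 10
Tm = 2(2) + 4(10) = 4 + 40 = 44°C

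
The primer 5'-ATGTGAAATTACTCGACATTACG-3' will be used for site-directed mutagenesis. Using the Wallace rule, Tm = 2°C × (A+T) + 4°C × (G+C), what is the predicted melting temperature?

Counting bases: T=7, C=4, G=4, A=8
So N_AT = 15 and N_GC = 8.
Tm = 2×15 + 4×8 = 62°C

62°C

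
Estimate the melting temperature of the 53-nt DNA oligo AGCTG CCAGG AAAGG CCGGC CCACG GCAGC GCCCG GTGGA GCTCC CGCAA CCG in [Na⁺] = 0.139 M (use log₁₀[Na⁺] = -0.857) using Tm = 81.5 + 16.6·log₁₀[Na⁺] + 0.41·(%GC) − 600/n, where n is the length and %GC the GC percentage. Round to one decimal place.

Length n = 53. A=10, T=3, G=19, C=21
G+C = 40, so %GC = 40/53 × 100 = 75.472%
Salt term: 16.6 × (-0.857) = -14.226
GC term: 0.41 × 75.472 = 30.944; length term: −600/53 = −11.321
Tm = 81.5 + (-14.226) + 30.944 − 11.321 = 86.897 → 86.9°C

86.9°C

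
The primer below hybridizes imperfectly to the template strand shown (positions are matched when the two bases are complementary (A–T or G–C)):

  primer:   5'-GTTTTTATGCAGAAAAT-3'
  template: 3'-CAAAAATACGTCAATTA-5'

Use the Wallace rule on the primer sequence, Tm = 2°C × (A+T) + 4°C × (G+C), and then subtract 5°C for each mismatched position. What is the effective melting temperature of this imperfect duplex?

Primer base counts: A=6, T=7, G=3, C=1 → A+T=13, G+C=4
Perfect-match Tm = 2(13) + 4(4) = 26 + 16 = 42°C
Mismatches (positions where the bases are not complementary): 2 (at positions 13, 14)
Effective Tm = 42 − 2×5 = 42 − 10 = 32°C

32°C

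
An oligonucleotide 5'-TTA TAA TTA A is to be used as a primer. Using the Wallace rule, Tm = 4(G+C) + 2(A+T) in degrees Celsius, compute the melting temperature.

Counting bases: C=0, G=0, T=5, A=5
A+T = 10, G+C = 0
Tm = 2(10) + 4(0) = 20 + 0 = 20°C

20°C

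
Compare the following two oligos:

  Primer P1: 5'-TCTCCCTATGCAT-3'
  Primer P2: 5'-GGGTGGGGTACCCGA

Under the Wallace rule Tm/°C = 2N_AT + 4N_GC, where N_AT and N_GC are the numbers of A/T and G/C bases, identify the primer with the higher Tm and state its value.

Primer P2, 52°C

Primer P1: A+T=7, G+C=6 → Tm = 2(7)+4(6) = 38°C
Primer P2: A+T=4, G+C=11 → Tm = 2(4)+4(11) = 52°C
38°C vs 52°C → primer P2 is higher.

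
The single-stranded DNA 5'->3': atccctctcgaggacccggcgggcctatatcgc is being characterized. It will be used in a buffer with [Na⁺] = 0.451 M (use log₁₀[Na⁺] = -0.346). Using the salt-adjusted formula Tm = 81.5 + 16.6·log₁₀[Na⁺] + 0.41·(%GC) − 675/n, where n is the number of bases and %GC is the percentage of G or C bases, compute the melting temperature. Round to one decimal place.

Length n = 33. Counting bases: G=9, T=6, C=13, A=5
G+C = 22, so %GC = 22/33 × 100 = 66.667%
Salt term: 16.6 × (-0.346) = -5.744
GC term: 0.41 × 66.667 = 27.333; length term: −675/33 = −20.455
Tm = 81.5 + (-5.744) + 27.333 − 20.455 = 82.634 → 82.6°C

82.6°C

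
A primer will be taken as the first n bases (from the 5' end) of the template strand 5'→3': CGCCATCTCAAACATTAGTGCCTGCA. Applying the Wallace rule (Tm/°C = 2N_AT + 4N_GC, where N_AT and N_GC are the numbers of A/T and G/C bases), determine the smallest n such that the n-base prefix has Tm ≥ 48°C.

n = 17

First 16 bases: CGCCATCTCAAACATT → Tm = 46°C (< 48°C)
First 17 bases: CGCCATCTCAAACATTA → Tm = 48°C (≥ 48°C)
Each additional base adds 2°C (A/T) or 4°C (G/C), so Tm is non-decreasing in n; n = 17 is the first length to reach 48°C.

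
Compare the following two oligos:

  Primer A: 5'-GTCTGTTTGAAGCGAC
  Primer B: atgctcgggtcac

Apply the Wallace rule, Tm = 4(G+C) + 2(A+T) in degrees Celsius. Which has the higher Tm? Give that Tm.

Primer A: A+T=8, G+C=8 → Tm = 2(8)+4(8) = 48°C
Primer B: A+T=5, G+C=8 → Tm = 2(5)+4(8) = 42°C
48°C vs 42°C → primer A is higher.

Primer A, 48°C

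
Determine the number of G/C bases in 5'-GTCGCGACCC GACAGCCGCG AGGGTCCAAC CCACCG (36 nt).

Counting bases: G=11, T=2, C=16, A=7
Total G or C: 11 + 16 = 27

27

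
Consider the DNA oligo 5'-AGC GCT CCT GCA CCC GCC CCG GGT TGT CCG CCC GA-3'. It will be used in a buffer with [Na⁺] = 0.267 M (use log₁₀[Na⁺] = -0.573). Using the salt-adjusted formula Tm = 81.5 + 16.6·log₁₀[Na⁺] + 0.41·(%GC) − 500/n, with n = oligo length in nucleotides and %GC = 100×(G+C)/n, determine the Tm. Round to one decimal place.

89.3°C

Length n = 35. Scanning the sequence gives T=5, A=3, C=17, G=10.
G+C = 27, so %GC = 27/35 × 100 = 77.143%
Salt term: 16.6 × (-0.573) = -9.512
GC term: 0.41 × 77.143 = 31.629; length term: −500/35 = −14.286
Tm = 81.5 + (-9.512) + 31.629 − 14.286 = 89.331 → 89.3°C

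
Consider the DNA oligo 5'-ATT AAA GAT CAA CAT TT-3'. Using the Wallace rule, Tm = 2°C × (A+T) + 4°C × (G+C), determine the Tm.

A=8, C=2, G=1, T=6
A+T = 14, G+C = 3
Tm = 2×14 + 4×3 = 40°C

40°C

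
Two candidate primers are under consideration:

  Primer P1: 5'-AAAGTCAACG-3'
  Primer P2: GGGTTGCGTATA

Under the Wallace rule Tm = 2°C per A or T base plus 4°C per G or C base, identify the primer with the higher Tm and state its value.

Primer P1: A+T=6, G+C=4 → Tm = 2(6)+4(4) = 28°C
Primer P2: A+T=6, G+C=6 → Tm = 2(6)+4(6) = 36°C
28°C vs 36°C → primer P2 is higher.

Primer P2, 36°C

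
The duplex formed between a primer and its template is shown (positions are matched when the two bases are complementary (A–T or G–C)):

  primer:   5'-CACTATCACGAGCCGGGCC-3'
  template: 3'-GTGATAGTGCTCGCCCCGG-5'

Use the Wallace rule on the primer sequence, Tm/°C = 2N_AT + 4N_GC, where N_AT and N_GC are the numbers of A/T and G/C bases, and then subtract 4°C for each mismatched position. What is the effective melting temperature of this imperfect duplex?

Primer base counts: A=4, T=2, G=5, C=8 → A+T=6, G+C=13
Perfect-match Tm = 2(6) + 4(13) = 12 + 52 = 64°C
Mismatches (positions where the bases are not complementary): 1 (at position 14)
Effective Tm = 64 − 1×4 = 64 − 4 = 60°C

60°C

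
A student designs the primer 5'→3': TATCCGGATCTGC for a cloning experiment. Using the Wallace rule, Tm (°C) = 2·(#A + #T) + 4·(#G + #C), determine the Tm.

Base counts: T=4, C=4, G=3, A=2
So N_AT = 6 and N_GC = 7.
Tm = 2(6) + 4(7) = 12 + 28 = 40°C

40°C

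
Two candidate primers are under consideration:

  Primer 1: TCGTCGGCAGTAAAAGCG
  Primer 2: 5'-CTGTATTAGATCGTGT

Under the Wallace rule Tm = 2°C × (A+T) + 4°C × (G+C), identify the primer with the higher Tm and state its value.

Primer 1: A+T=8, G+C=10 → Tm = 2(8)+4(10) = 56°C
Primer 2: A+T=10, G+C=6 → Tm = 2(10)+4(6) = 44°C
56°C vs 44°C → primer 1 is higher.

Primer 1, 56°C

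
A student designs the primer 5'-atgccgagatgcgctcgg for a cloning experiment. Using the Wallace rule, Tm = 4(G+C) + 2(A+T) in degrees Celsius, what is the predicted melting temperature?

60°C

T=3, C=5, A=3, G=7
So N_AT = 6 and N_GC = 12.
Tm = 2×6 + 4×12 = 60°C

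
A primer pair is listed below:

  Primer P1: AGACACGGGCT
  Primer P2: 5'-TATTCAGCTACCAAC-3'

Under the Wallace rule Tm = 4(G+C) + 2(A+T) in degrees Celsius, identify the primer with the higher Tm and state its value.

Primer P1: A+T=4, G+C=7 → Tm = 2(4)+4(7) = 36°C
Primer P2: A+T=9, G+C=6 → Tm = 2(9)+4(6) = 42°C
36°C vs 42°C → primer P2 is higher.

Primer P2, 42°C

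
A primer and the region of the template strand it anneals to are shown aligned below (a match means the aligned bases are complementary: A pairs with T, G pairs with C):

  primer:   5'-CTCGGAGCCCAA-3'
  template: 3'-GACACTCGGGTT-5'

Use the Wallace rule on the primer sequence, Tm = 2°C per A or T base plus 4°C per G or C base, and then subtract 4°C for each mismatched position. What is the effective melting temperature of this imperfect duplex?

Primer base counts: A=3, T=1, G=3, C=5 → A+T=4, G+C=8
Perfect-match Tm = 2(4) + 4(8) = 8 + 32 = 40°C
Mismatches (positions where the bases are not complementary): 2 (at positions 3, 4)
Effective Tm = 40 − 2×4 = 40 − 8 = 32°C

32°C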